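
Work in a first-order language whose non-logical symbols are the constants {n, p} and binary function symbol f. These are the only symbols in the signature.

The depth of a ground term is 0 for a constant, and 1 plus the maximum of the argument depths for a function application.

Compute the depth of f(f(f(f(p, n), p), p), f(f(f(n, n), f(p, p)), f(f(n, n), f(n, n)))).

depth(f(p, n)) = 1 + max(0, 0) = 1
depth(f(f(p, n), p)) = 1 + max(1, 0) = 2
depth(f(f(f(p, n), p), p)) = 1 + max(2, 0) = 3
depth(f(n, n)) = 1 + max(0, 0) = 1
depth(f(p, p)) = 1 + max(0, 0) = 1
depth(f(f(n, n), f(p, p))) = 1 + max(1, 1) = 2
depth(f(f(n, n), f(n, n))) = 1 + max(1, 1) = 2
depth(f(f(f(n, n), f(p, p)), f(f(n, n), f(n, n)))) = 1 + max(2, 2) = 3
depth(f(f(f(f(p, n), p), p), f(f(f(n, n), f(p, p)), f(f(n, n), f(n, n))))) = 1 + max(3, 3) = 4

4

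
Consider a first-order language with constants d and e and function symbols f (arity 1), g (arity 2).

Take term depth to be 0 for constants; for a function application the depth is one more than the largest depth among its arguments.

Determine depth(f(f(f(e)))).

3

depth(f(e)) = 1 + depth(e) = 1 + 0 = 1
depth(f(f(e))) = 1 + depth(f(e)) = 1 + 1 = 2
depth(f(f(f(e)))) = 1 + depth(f(f(e))) = 1 + 2 = 3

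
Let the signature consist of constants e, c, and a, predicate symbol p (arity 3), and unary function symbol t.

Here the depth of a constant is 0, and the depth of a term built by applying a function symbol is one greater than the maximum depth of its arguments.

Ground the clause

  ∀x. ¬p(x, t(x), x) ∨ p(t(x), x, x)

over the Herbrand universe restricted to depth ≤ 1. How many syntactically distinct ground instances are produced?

Ground terms of depth ≤ 1:
  Count level by level. With function symbols t/1, the terms of depth ≤ k are the 3 constants together with each function applied to depth-≤(k−1) tuples, so N_k = 3 + N_{k-1}.
  N_0 = 3
  N_1 = 3 + 3 = 6
  Explicitly: e, c, a, t(e), t(c), t(a).
So there are 6 ground terms available for substitution.
The variable x ranges independently over the available ground terms, and distinct assignments produce distinct instances.
Number of ground instances = 6.

6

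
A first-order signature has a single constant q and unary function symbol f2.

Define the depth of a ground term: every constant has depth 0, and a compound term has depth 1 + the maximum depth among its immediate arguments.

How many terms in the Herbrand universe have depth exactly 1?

1

If N_k denotes the number of depth-≤k ground terms, the 1 constant gives N_0 = 1, and each function symbol of arity r contributes N_{k-1}^r new terms at level k: N_k = 1 + N_{k-1}.
N_0 = 1
N_1 = 1 + 1 = 2
Terms of depth exactly 1: N_1 − N_0 = 2 − 1 = 1.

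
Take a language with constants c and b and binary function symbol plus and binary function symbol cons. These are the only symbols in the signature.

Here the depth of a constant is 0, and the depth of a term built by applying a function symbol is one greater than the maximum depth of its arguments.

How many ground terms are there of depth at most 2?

202

Let N_k = |{terms of depth ≤ k}|. Then N_0 = 2 and N_k = 2 + N_{k-1}^2 + N_{k-1}^2 for k ≥ 1 (one summand per function symbol, arity giving the exponent).
N_0 = 2
N_1 = 2 + 2^2 + 2^2 = 10
N_2 = 2 + 10^2 + 10^2 = 202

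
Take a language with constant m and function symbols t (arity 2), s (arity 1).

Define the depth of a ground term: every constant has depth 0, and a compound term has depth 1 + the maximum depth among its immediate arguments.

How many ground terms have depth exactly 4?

Write N_k for the number of ground terms of depth ≤ k. A term of depth ≤ k is either a constant or a function symbol applied to arguments of depth ≤ k−1, so N_k = 1 + N_{k-1}^2 + N_{k-1}.
N_0 = 1
N_1 = 1 + 1^2 + 1 = 3
N_2 = 1 + 3^2 + 3 = 13
N_3 = 1 + 13^2 + 13 = 183
N_4 = 1 + 183^2 + 183 = 33673
Terms of depth exactly 4: N_4 − N_3 = 33673 − 183 = 33490.

33490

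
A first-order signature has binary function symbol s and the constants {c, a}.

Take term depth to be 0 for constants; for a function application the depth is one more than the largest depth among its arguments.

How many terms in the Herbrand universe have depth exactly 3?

1408

Count level by level. With function symbols s/2, the terms of depth ≤ k are the 2 constants together with each function applied to depth-≤(k−1) tuples, so N_k = 2 + N_{k-1}^2.
N_0 = 2
N_1 = 2 + 2^2 = 6
N_2 = 2 + 6^2 = 38
N_3 = 2 + 38^2 = 1446
Terms of depth exactly 3: N_3 − N_2 = 1446 − 38 = 1408.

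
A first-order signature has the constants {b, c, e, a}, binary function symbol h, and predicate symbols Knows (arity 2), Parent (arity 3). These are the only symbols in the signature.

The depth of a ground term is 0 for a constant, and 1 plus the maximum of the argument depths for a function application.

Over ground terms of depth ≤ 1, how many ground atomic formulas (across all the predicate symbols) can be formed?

First count ground terms of depth ≤ 1.
If N_k denotes the number of depth-≤k ground terms, the 4 constants give N_0 = 4, and each function symbol of arity r contributes N_{k-1}^r new terms at level k: N_k = 4 + N_{k-1}^2.
N_0 = 4
N_1 = 4 + 4^2 = 20
So |H| = 20.
A ground atom is a predicate applied to a tuple of terms from H, so the count is the sum over predicates of |H|^arity:
  Knows: 20^2 = 400;  Parent: 20^3 = 8000
Total ground atoms: 400 + 8000 = 8400.

8400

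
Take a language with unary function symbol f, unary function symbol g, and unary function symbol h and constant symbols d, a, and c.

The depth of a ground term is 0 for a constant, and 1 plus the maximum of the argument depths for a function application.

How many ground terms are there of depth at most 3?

Let N_k = |{terms of depth ≤ k}|. Then N_0 = 3 and N_k = 3 + N_{k-1} + N_{k-1} + N_{k-1} for k ≥ 1 (one summand per function symbol, arity giving the exponent).
N_0 = 3
N_1 = 3 + 3 + 3 + 3 = 12
N_2 = 3 + 12 + 12 + 12 = 39
N_3 = 3 + 39 + 39 + 39 = 120

120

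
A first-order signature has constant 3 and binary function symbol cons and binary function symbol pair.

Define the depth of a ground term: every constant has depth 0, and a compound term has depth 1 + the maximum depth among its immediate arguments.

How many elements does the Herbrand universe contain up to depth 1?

3

Write N_k for the number of ground terms of depth ≤ k. A term of depth ≤ k is either a constant or a function symbol applied to arguments of depth ≤ k−1, so N_k = 1 + N_{k-1}^2 + N_{k-1}^2.
N_0 = 1
N_1 = 1 + 1^2 + 1^2 = 3
Explicitly: 3, cons(3, 3), pair(3, 3).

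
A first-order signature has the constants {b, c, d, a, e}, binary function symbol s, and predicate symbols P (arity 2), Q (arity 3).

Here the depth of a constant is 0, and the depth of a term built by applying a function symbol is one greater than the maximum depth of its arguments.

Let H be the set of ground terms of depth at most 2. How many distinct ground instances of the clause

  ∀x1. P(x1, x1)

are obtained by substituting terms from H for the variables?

Ground terms of depth ≤ 2:
  Write N_k for the number of ground terms of depth ≤ k. A term of depth ≤ k is either a constant or a function symbol applied to arguments of depth ≤ k−1, so N_k = 5 + N_{k-1}^2.
  N_0 = 5
  N_1 = 5 + 5^2 = 30
  N_2 = 5 + 30^2 = 905
So there are 905 ground terms available for substitution.
The body mentions the single quantified variable x1; since ground terms form a free algebra, no two substitutions collapse to the same formula.
Number of ground instances = 905.

905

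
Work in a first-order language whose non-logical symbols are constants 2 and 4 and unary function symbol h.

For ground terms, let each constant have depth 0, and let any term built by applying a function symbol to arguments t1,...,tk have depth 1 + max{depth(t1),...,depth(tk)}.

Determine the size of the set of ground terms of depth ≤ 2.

Let N_k count ground terms of depth at most k. Each non-constant term of depth ≤ k is some function symbol applied to depth-≤(k−1) arguments, giving N_k = 2 + N_{k-1}.
N_0 = 2
N_1 = 2 + 2 = 4
N_2 = 2 + 4 = 6

6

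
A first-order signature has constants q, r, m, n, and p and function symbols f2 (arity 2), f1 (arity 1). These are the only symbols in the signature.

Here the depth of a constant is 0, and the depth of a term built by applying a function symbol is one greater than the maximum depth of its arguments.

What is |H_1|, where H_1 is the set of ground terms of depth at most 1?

Let N_k = |{terms of depth ≤ k}|. Then N_0 = 5 and N_k = 5 + N_{k-1}^2 + N_{k-1} for k ≥ 1 (one summand per function symbol, arity giving the exponent).
N_0 = 5
N_1 = 5 + 5^2 + 5 = 35

35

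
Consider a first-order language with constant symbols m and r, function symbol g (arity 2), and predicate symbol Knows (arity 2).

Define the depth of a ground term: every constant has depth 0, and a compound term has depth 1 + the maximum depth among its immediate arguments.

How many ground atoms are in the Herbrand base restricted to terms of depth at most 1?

36

First count ground terms of depth ≤ 1.
If N_k denotes the number of depth-≤k ground terms, the 2 constants give N_0 = 2, and each function symbol of arity r contributes N_{k-1}^r new terms at level k: N_k = 2 + N_{k-1}^2.
N_0 = 2
N_1 = 2 + 2^2 = 6
Explicitly: m, r, g(m, m), g(m, r), g(r, m), g(r, r).
So |H| = 6.
A ground atom is a predicate applied to a tuple of terms from H, so the count is the sum over predicates of |H|^arity:
  Knows: 6^2 = 36
Total ground atoms: 36.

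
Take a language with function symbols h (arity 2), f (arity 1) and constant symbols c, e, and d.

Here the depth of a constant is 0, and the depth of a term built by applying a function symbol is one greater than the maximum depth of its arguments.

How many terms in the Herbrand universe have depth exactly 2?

If N_k denotes the number of depth-≤k ground terms, the 3 constants give N_0 = 3, and each function symbol of arity r contributes N_{k-1}^r new terms at level k: N_k = 3 + N_{k-1}^2 + N_{k-1}.
N_0 = 3
N_1 = 3 + 3^2 + 3 = 15
N_2 = 3 + 15^2 + 15 = 243
Terms of depth exactly 2: N_2 − N_1 = 243 − 15 = 228.

228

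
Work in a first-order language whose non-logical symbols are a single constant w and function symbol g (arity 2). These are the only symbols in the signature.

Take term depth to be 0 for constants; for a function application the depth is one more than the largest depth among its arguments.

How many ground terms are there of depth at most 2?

5

Count level by level. With function symbols g/2, the terms of depth ≤ k are the 1 constant together with each function applied to depth-≤(k−1) tuples, so N_k = 1 + N_{k-1}^2.
N_0 = 1
N_1 = 1 + 1^2 = 2
N_2 = 1 + 2^2 = 5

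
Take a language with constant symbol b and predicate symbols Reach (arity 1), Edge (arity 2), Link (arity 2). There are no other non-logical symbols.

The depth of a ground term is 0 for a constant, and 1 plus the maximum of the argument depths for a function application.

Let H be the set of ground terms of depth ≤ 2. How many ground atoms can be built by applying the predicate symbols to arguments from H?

3

First count ground terms of depth ≤ 2.
With no function symbols every ground term is a constant, so there is exactly 1 ground term at every depth bound.
N_0 = 1
N_1 = 1
N_2 = 1
So |H| = 1.
Each predicate of arity r yields |H|^r ground atoms (one per choice of an r-tuple from H):
  Reach: 1;  Edge: 1^2 = 1;  Link: 1^2 = 1
Total ground atoms: 1 + 1 + 1 = 3.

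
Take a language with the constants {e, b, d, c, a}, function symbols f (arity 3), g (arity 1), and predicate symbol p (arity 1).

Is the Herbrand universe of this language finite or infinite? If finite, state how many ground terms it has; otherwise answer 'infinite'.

The signature has at least one function symbol (f, arity 3) and at least one constant (e).
Iterating f gives infinitely many distinct ground terms: e, f(e, e, e), f(f(e, e, e), f(e, e, e), f(e, e, e)), ...
So the Herbrand universe is infinite.

infinite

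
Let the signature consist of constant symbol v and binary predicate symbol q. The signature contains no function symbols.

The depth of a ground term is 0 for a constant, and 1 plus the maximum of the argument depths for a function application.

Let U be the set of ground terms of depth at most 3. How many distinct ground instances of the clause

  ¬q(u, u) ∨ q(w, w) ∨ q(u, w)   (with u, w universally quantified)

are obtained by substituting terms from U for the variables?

Ground terms of depth ≤ 3:
  With no function symbols every ground term is a constant, so there is exactly 1 ground term at every depth bound.
  N_0 = 1
  N_1 = 1
  N_2 = 1
  N_3 = 1
So there is exactly 1 ground term available for substitution.
Each of u, w ranges independently over the available ground terms, and distinct assignments produce distinct instances.
Number of ground instances = 1^2 = 1.

1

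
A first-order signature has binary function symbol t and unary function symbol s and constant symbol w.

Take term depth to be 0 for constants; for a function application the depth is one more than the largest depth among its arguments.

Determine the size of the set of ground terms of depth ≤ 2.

If N_k denotes the number of depth-≤k ground terms, the 1 constant gives N_0 = 1, and each function symbol of arity r contributes N_{k-1}^r new terms at level k: N_k = 1 + N_{k-1}^2 + N_{k-1}.
N_0 = 1
N_1 = 1 + 1^2 + 1 = 3
N_2 = 1 + 3^2 + 3 = 13

13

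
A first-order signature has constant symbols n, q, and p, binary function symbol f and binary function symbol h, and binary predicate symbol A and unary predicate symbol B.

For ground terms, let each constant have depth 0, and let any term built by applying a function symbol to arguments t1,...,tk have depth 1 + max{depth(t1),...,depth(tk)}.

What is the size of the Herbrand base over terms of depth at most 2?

First count ground terms of depth ≤ 2.
If N_k denotes the number of depth-≤k ground terms, the 3 constants give N_0 = 3, and each function symbol of arity r contributes N_{k-1}^r new terms at level k: N_k = 3 + N_{k-1}^2 + N_{k-1}^2.
N_0 = 3
N_1 = 3 + 3^2 + 3^2 = 21
N_2 = 3 + 21^2 + 21^2 = 885
So |H| = 885.
A ground atom is a predicate applied to a tuple of terms from H, so the count is the sum over predicates of |H|^arity:
  A: 885^2 = 783225;  B: 885
Total ground atoms: 783225 + 885 = 784110.

784110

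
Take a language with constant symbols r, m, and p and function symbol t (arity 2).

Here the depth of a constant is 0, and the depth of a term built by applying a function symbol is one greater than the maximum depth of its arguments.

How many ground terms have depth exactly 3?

21465

Write N_k for the number of ground terms of depth ≤ k. A term of depth ≤ k is either a constant or a function symbol applied to arguments of depth ≤ k−1, so N_k = 3 + N_{k-1}^2.
N_0 = 3
N_1 = 3 + 3^2 = 12
N_2 = 3 + 12^2 = 147
N_3 = 3 + 147^2 = 21612
Terms of depth exactly 3: N_3 − N_2 = 21612 − 147 = 21465.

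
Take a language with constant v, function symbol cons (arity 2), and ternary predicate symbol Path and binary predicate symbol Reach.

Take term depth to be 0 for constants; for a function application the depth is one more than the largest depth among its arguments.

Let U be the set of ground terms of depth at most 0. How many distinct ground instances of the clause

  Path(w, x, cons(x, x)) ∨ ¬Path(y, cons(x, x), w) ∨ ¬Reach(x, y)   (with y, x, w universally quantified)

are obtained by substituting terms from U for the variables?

Ground terms of depth ≤ 0:
  Write N_k for the number of ground terms of depth ≤ k. A term of depth ≤ k is either a constant or a function symbol applied to arguments of depth ≤ k−1, so N_k = 1 + N_{k-1}^2.
  N_0 = 1
So there is exactly 1 ground term available for substitution.
There are 3 variables to instantiate (y, x, w), each occurring in at least one literal, so different choices give different ground instances.
Number of ground instances = 1^3 = 1.

1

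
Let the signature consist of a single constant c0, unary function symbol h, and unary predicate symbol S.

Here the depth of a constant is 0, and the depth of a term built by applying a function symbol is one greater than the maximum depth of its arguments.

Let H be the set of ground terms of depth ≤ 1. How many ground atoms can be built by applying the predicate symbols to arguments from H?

2

First count ground terms of depth ≤ 1.
Count level by level. With function symbols h/1, the terms of depth ≤ k are the 1 constant together with each function applied to depth-≤(k−1) tuples, so N_k = 1 + N_{k-1}.
N_0 = 1
N_1 = 1 + 1 = 2
So |H| = 2.
Each predicate of arity r yields |H|^r ground atoms (one per choice of an r-tuple from H):
  S: 2
Total ground atoms: 2.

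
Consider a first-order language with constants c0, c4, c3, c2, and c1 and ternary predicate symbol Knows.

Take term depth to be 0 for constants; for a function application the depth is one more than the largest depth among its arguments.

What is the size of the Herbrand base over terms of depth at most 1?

First count ground terms of depth ≤ 1.
With no function symbols every ground term is a constant, so there are exactly 5 ground terms at every depth bound.
N_0 = 5
N_1 = 5
So |H| = 5.
A ground atom is a predicate applied to a tuple of terms from H, so the count is the sum over predicates of |H|^arity:
  Knows: 5^3 = 125
Total ground atoms: 125.

125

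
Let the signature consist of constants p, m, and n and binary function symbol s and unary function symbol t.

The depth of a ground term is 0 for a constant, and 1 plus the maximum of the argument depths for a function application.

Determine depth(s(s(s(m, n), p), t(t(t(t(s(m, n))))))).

6

depth(s(m, n)) = 1 + max(0, 0) = 1
depth(s(s(m, n), p)) = 1 + max(1, 0) = 2
depth(t(s(m, n))) = 1 + depth(s(m, n)) = 1 + 1 = 2
depth(t(t(s(m, n)))) = 1 + depth(t(s(m, n))) = 1 + 2 = 3
depth(t(t(t(s(m, n))))) = 1 + depth(t(t(s(m, n)))) = 1 + 3 = 4
depth(t(t(t(t(s(m, n)))))) = 1 + depth(t(t(t(s(m, n))))) = 1 + 4 = 5
depth(s(s(s(m, n), p), t(t(t(t(s(m, n))))))) = 1 + max(2, 5) = 6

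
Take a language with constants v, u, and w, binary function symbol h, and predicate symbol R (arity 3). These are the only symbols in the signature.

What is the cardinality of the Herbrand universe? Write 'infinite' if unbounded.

infinite

The signature has at least one function symbol (h, arity 2) and at least one constant (v).
Iterating h gives infinitely many distinct ground terms: v, h(v, v), h(h(v, v), h(v, v)), ...
So the Herbrand universe is infinite.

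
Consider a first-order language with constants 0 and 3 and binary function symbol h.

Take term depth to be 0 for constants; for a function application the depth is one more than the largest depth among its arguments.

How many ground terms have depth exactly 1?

4

Write N_k for the number of ground terms of depth ≤ k. A term of depth ≤ k is either a constant or a function symbol applied to arguments of depth ≤ k−1, so N_k = 2 + N_{k-1}^2.
N_0 = 2
N_1 = 2 + 2^2 = 6
Terms of depth exactly 1: N_1 − N_0 = 6 − 2 = 4.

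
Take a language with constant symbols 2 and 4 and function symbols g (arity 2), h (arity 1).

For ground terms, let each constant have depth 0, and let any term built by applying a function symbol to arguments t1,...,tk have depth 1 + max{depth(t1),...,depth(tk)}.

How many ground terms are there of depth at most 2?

Let N_k = |{terms of depth ≤ k}|. Then N_0 = 2 and N_k = 2 + N_{k-1}^2 + N_{k-1} for k ≥ 1 (one summand per function symbol, arity giving the exponent).
N_0 = 2
N_1 = 2 + 2^2 + 2 = 8
N_2 = 2 + 8^2 + 8 = 74

74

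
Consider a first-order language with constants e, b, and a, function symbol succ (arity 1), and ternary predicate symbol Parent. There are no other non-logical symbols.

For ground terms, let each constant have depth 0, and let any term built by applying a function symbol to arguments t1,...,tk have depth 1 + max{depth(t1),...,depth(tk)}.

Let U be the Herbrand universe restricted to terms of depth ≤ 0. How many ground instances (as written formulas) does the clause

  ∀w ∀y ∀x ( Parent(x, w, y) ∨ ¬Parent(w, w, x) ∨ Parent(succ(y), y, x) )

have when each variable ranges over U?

27

Ground terms of depth ≤ 0:
  Write N_k for the number of ground terms of depth ≤ k. A term of depth ≤ k is either a constant or a function symbol applied to arguments of depth ≤ k−1, so N_k = 3 + N_{k-1}.
  N_0 = 3
  Explicitly: e, b, a.
So there are 3 ground terms available for substitution.
The clause has 3 distinct variables (w, y, x), each appearing in the body. In the free term algebra distinct substitutions yield syntactically distinct ground instances.
Number of ground instances = 3^3 = 27.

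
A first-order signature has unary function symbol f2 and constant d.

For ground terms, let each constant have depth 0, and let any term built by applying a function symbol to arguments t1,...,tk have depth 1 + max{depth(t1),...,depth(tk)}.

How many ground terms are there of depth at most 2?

3

Write N_k for the number of ground terms of depth ≤ k. A term of depth ≤ k is either a constant or a function symbol applied to arguments of depth ≤ k−1, so N_k = 1 + N_{k-1}.
N_0 = 1
N_1 = 1 + 1 = 2
N_2 = 1 + 2 = 3
Explicitly: d, f2(d), f2(f2(d)).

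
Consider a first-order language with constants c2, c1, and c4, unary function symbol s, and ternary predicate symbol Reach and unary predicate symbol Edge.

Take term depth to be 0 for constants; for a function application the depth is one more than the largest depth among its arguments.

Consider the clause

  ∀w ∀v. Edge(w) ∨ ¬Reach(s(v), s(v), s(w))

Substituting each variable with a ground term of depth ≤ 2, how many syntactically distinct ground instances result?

Ground terms of depth ≤ 2:
  Write N_k for the number of ground terms of depth ≤ k. A term of depth ≤ k is either a constant or a function symbol applied to arguments of depth ≤ k−1, so N_k = 3 + N_{k-1}.
  N_0 = 3
  N_1 = 3 + 3 = 6
  N_2 = 3 + 6 = 9
  Explicitly: c2, c1, c4, s(c2), s(c1), s(c4), s(s(c2)), s(s(c1)), s(s(c4)).
So there are 9 ground terms available for substitution.
Each of w, v ranges independently over the available ground terms, and distinct assignments produce distinct instances.
Number of ground instances = 9^2 = 81.

81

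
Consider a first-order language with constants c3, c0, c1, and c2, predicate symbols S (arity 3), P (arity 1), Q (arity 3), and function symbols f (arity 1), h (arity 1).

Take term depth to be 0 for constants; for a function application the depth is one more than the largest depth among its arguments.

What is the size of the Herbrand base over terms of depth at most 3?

First count ground terms of depth ≤ 3.
If N_k denotes the number of depth-≤k ground terms, the 4 constants give N_0 = 4, and each function symbol of arity r contributes N_{k-1}^r new terms at level k: N_k = 4 + N_{k-1} + N_{k-1}.
N_0 = 4
N_1 = 4 + 4 + 4 = 12
N_2 = 4 + 12 + 12 = 28
N_3 = 4 + 28 + 28 = 60
So |H| = 60.
Each predicate of arity r yields |H|^r ground atoms (one per choice of an r-tuple from H):
  S: 60^3 = 216000;  P: 60;  Q: 60^3 = 216000
Total ground atoms: 216000 + 60 + 216000 = 432060.

432060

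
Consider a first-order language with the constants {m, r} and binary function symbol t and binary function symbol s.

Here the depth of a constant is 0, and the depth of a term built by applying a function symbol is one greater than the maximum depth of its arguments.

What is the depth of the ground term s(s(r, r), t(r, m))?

2

depth(s(r, r)) = 1 + max(0, 0) = 1
depth(t(r, m)) = 1 + max(0, 0) = 1
depth(s(s(r, r), t(r, m))) = 1 + max(1, 1) = 2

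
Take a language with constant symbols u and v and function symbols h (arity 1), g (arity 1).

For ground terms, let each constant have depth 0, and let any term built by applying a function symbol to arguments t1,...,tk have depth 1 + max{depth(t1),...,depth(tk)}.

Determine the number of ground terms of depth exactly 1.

4

Write N_k for the number of ground terms of depth ≤ k. A term of depth ≤ k is either a constant or a function symbol applied to arguments of depth ≤ k−1, so N_k = 2 + N_{k-1} + N_{k-1}.
N_0 = 2
N_1 = 2 + 2 + 2 = 6
Terms of depth exactly 1: N_1 − N_0 = 6 − 2 = 4.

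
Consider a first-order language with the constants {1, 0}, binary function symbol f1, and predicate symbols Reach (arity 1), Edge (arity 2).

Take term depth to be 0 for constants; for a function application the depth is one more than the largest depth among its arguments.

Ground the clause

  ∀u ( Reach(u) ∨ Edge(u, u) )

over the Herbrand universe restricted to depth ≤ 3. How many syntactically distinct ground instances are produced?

1446

Ground terms of depth ≤ 3:
  Let N_k = |{terms of depth ≤ k}|. Then N_0 = 2 and N_k = 2 + N_{k-1}^2 for k ≥ 1 (one summand per function symbol, arity giving the exponent).
  N_0 = 2
  N_1 = 2 + 2^2 = 6
  N_2 = 2 + 6^2 = 38
  N_3 = 2 + 38^2 = 1446
So there are 1446 ground terms available for substitution.
The body mentions the single quantified variable u; since ground terms form a free algebra, no two substitutions collapse to the same formula.
Number of ground instances = 1446.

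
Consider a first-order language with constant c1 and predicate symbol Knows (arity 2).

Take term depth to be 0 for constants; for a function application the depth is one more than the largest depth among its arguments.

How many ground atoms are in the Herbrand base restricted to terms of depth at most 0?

1

First count ground terms of depth ≤ 0.
With no function symbols every ground term is a constant, so there is exactly 1 ground term at every depth bound.
N_0 = 1
So |H| = 1.
A ground atom is a predicate applied to a tuple of terms from H, so the count is the sum over predicates of |H|^arity:
  Knows: 1^2 = 1
Total ground atoms: 1.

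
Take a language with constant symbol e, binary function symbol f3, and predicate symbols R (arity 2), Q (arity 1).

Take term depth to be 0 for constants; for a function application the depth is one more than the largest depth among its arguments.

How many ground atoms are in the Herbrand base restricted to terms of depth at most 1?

First count ground terms of depth ≤ 1.
Let N_k = |{terms of depth ≤ k}|. Then N_0 = 1 and N_k = 1 + N_{k-1}^2 for k ≥ 1 (one summand per function symbol, arity giving the exponent).
N_0 = 1
N_1 = 1 + 1^2 = 2
Explicitly: e, f3(e, e).
So |H| = 2.
For each predicate symbol, the number of ground atoms is |H| raised to its arity; summing:
  R: 2^2 = 4;  Q: 2
Total ground atoms: 4 + 2 = 6.

6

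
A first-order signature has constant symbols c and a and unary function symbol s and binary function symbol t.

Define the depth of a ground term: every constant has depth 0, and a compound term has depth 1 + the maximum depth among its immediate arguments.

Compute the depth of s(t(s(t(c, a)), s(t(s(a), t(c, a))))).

depth(t(c, a)) = 1 + max(0, 0) = 1
depth(s(t(c, a))) = 1 + depth(t(c, a)) = 1 + 1 = 2
depth(s(a)) = 1 + depth(a) = 1 + 0 = 1
depth(t(s(a), t(c, a))) = 1 + max(1, 1) = 2
depth(s(t(s(a), t(c, a)))) = 1 + depth(t(s(a), t(c, a))) = 1 + 2 = 3
depth(t(s(t(c, a)), s(t(s(a), t(c, a))))) = 1 + max(2, 3) = 4
depth(s(t(s(t(c, a)), s(t(s(a), t(c, a)))))) = 1 + depth(t(s(t(c, a)), s(t(s(a), t(c, a))))) = 1 + 4 = 5

5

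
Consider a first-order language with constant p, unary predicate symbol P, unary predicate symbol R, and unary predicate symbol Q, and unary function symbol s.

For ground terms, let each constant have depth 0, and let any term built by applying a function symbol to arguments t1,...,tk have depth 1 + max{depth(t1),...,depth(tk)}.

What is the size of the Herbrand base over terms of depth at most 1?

6

First count ground terms of depth ≤ 1.
Let N_k = |{terms of depth ≤ k}|. Then N_0 = 1 and N_k = 1 + N_{k-1} for k ≥ 1 (one summand per function symbol, arity giving the exponent).
N_0 = 1
N_1 = 1 + 1 = 2
Explicitly: p, s(p).
So |H| = 2.
For each predicate symbol, the number of ground atoms is |H| raised to its arity; summing:
  P: 2;  R: 2;  Q: 2
Total ground atoms: 2 + 2 + 2 = 6.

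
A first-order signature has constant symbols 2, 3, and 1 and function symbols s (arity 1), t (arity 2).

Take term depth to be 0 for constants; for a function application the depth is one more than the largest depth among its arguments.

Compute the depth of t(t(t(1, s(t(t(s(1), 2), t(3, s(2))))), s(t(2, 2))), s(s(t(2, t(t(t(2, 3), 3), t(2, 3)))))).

7

depth(s(1)) = 1 + depth(1) = 1 + 0 = 1
depth(t(s(1), 2)) = 1 + max(1, 0) = 2
depth(s(2)) = 1 + depth(2) = 1 + 0 = 1
depth(t(3, s(2))) = 1 + max(0, 1) = 2
depth(t(t(s(1), 2), t(3, s(2)))) = 1 + max(2, 2) = 3
depth(s(t(t(s(1), 2), t(3, s(2))))) = 1 + depth(t(t(s(1), 2), t(3, s(2)))) = 1 + 3 = 4
depth(t(1, s(t(t(s(1), 2), t(3, s(2)))))) = 1 + max(0, 4) = 5
depth(t(2, 2)) = 1 + max(0, 0) = 1
depth(s(t(2, 2))) = 1 + depth(t(2, 2)) = 1 + 1 = 2
depth(t(t(1, s(t(t(s(1), 2), t(3, s(2))))), s(t(2, 2)))) = 1 + max(5, 2) = 6
depth(t(2, 3)) = 1 + max(0, 0) = 1
depth(t(t(2, 3), 3)) = 1 + max(1, 0) = 2
depth(t(t(t(2, 3), 3), t(2, 3))) = 1 + max(2, 1) = 3
depth(t(2, t(t(t(2, 3), 3), t(2, 3)))) = 1 + max(0, 3) = 4
depth(s(t(2, t(t(t(2, 3), 3), t(2, 3))))) = 1 + depth(t(2, t(t(t(2, 3), 3), t(2, 3)))) = 1 + 4 = 5
depth(s(s(t(2, t(t(t(2, 3), 3), t(2, 3)))))) = 1 + depth(s(t(2, t(t(t(2, 3), 3), t(2, 3))))) = 1 + 5 = 6
depth(t(t(t(1, s(t(t(s(1), 2), t(3, s(2))))), s(t(2, 2))), s(s(t(2, t(t(t(2, 3), 3), t(2, 3))))))) = 1 + max(6, 6) = 7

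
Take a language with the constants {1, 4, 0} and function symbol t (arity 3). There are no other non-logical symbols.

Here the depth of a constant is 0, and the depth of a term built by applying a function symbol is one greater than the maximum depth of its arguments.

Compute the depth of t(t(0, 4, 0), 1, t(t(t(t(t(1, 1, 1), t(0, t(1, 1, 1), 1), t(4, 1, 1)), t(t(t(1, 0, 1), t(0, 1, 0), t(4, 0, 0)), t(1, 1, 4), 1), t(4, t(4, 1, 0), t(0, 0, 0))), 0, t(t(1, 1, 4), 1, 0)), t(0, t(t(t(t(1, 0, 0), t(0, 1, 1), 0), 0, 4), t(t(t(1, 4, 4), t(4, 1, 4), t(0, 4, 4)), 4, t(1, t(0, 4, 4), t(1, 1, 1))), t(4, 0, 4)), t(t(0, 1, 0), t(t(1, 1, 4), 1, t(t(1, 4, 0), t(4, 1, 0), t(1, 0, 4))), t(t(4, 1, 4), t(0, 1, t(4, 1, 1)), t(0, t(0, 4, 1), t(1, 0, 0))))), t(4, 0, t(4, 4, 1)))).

depth(t(0, 4, 0)) = 1 + max(0, 0, 0) = 1
depth(t(1, 1, 1)) = 1 + max(0, 0, 0) = 1
depth(t(0, t(1, 1, 1), 1)) = 1 + max(0, 1, 0) = 2
depth(t(4, 1, 1)) = 1 + max(0, 0, 0) = 1
depth(t(t(1, 1, 1), t(0, t(1, 1, 1), 1), t(4, 1, 1))) = 1 + max(1, 2, 1) = 3
depth(t(1, 0, 1)) = 1 + max(0, 0, 0) = 1
depth(t(0, 1, 0)) = 1 + max(0, 0, 0) = 1
depth(t(4, 0, 0)) = 1 + max(0, 0, 0) = 1
depth(t(t(1, 0, 1), t(0, 1, 0), t(4, 0, 0))) = 1 + max(1, 1, 1) = 2
depth(t(1, 1, 4)) = 1 + max(0, 0, 0) = 1
depth(t(t(t(1, 0, 1), t(0, 1, 0), t(4, 0, 0)), t(1, 1, 4), 1)) = 1 + max(2, 1, 0) = 3
depth(t(4, 1, 0)) = 1 + max(0, 0, 0) = 1
depth(t(0, 0, 0)) = 1 + max(0, 0, 0) = 1
depth(t(4, t(4, 1, 0), t(0, 0, 0))) = 1 + max(0, 1, 1) = 2
depth(t(t(t(1, 1, 1), t(0, t(1, 1, 1), 1), t(4, 1, 1)), t(t(t(1, 0, 1), t(0, 1, 0), t(4, 0, 0)), t(1, 1, 4), 1), t(4, t(4, 1, 0), t(0, 0, 0)))) = 1 + max(3, 3, 2) = 4
depth(t(t(1, 1, 4), 1, 0)) = 1 + max(1, 0, 0) = 2
depth(t(t(t(t(1, 1, 1), t(0, t(1, 1, 1), 1), t(4, 1, 1)), t(t(t(1, 0, 1), t(0, 1, 0), t(4, 0, 0)), t(1, 1, 4), 1), t(4, t(4, 1, 0), t(0, 0, 0))), 0, t(t(1, 1, 4), 1, 0))) = 1 + max(4, 0, 2) = 5
depth(t(1, 0, 0)) = 1 + max(0, 0, 0) = 1
depth(t(0, 1, 1)) = 1 + max(0, 0, 0) = 1
depth(t(t(1, 0, 0), t(0, 1, 1), 0)) = 1 + max(1, 1, 0) = 2
depth(t(t(t(1, 0, 0), t(0, 1, 1), 0), 0, 4)) = 1 + max(2, 0, 0) = 3
depth(t(1, 4, 4)) = 1 + max(0, 0, 0) = 1
depth(t(4, 1, 4)) = 1 + max(0, 0, 0) = 1
depth(t(0, 4, 4)) = 1 + max(0, 0, 0) = 1
depth(t(t(1, 4, 4), t(4, 1, 4), t(0, 4, 4))) = 1 + max(1, 1, 1) = 2
depth(t(1, t(0, 4, 4), t(1, 1, 1))) = 1 + max(0, 1, 1) = 2
depth(t(t(t(1, 4, 4), t(4, 1, 4), t(0, 4, 4)), 4, t(1, t(0, 4, 4), t(1, 1, 1)))) = 1 + max(2, 0, 2) = 3
depth(t(4, 0, 4)) = 1 + max(0, 0, 0) = 1
depth(t(t(t(t(1, 0, 0), t(0, 1, 1), 0), 0, 4), t(t(t(1, 4, 4), t(4, 1, 4), t(0, 4, 4)), 4, t(1, t(0, 4, 4), t(1, 1, 1))), t(4, 0, 4))) = 1 + max(3, 3, 1) = 4
depth(t(1, 4, 0)) = 1 + max(0, 0, 0) = 1
depth(t(1, 0, 4)) = 1 + max(0, 0, 0) = 1
depth(t(t(1, 4, 0), t(4, 1, 0), t(1, 0, 4))) = 1 + max(1, 1, 1) = 2
depth(t(t(1, 1, 4), 1, t(t(1, 4, 0), t(4, 1, 0), t(1, 0, 4)))) = 1 + max(1, 0, 2) = 3
depth(t(0, 1, t(4, 1, 1))) = 1 + max(0, 0, 1) = 2
depth(t(0, 4, 1)) = 1 + max(0, 0, 0) = 1
depth(t(0, t(0, 4, 1), t(1, 0, 0))) = 1 + max(0, 1, 1) = 2
depth(t(t(4, 1, 4), t(0, 1, t(4, 1, 1)), t(0, t(0, 4, 1), t(1, 0, 0)))) = 1 + max(1, 2, 2) = 3
depth(t(t(0, 1, 0), t(t(1, 1, 4), 1, t(t(1, 4, 0), t(4, 1, 0), t(1, 0, 4))), t(t(4, 1, 4), t(0, 1, t(4, 1, 1)), t(0, t(0, 4, 1), t(1, 0, 0))))) = 1 + max(1, 3, 3) = 4
depth(t(0, t(t(t(t(1, 0, 0), t(0, 1, 1), 0), 0, 4), t(t(t(1, 4, 4), t(4, 1, 4), t(0, 4, 4)), 4, t(1, t(0, 4, 4), t(1, 1, 1))), t(4, 0, 4)), t(t(0, 1, 0), t(t(1, 1, 4), 1, t(t(1, 4, 0), t(4, 1, 0), t(1, 0, 4))), t(t(4, 1, 4), t(0, 1, t(4, 1, 1)), t(0, t(0, 4, 1), t(1, 0, 0)))))) = 1 + max(0, 4, 4) = 5
depth(t(4, 4, 1)) = 1 + max(0, 0, 0) = 1
depth(t(4, 0, t(4, 4, 1))) = 1 + max(0, 0, 1) = 2
depth(t(t(t(t(t(1, 1, 1), t(0, t(1, 1, 1), 1), t(4, 1, 1)), t(t(t(1, 0, 1), t(0, 1, 0), t(4, 0, 0)), t(1, 1, 4), 1), t(4, t(4, 1, 0), t(0, 0, 0))), 0, t(t(1, 1, 4), 1, 0)), t(0, t(t(t(t(1, 0, 0), t(0, 1, 1), 0), 0, 4), t(t(t(1, 4, 4), t(4, 1, 4), t(0, 4, 4)), 4, t(1, t(0, 4, 4), t(1, 1, 1))), t(4, 0, 4)), t(t(0, 1, 0), t(t(1, 1, 4), 1, t(t(1, 4, 0), t(4, 1, 0), t(1, 0, 4))), t(t(4, 1, 4), t(0, 1, t(4, 1, 1)), t(0, t(0, 4, 1), t(1, 0, 0))))), t(4, 0, t(4, 4, 1)))) = 1 + max(5, 5, 2) = 6
depth(t(t(0, 4, 0), 1, t(t(t(t(t(1, 1, 1), t(0, t(1, 1, 1), 1), t(4, 1, 1)), t(t(t(1, 0, 1), t(0, 1, 0), t(4, 0, 0)), t(1, 1, 4), 1), t(4, t(4, 1, 0), t(0, 0, 0))), 0, t(t(1, 1, 4), 1, 0)), t(0, t(t(t(t(1, 0, 0), t(0, 1, 1), 0), 0, 4), t(t(t(1, 4, 4), t(4, 1, 4), t(0, 4, 4)), 4, t(1, t(0, 4, 4), t(1, 1, 1))), t(4, 0, 4)), t(t(0, 1, 0), t(t(1, 1, 4), 1, t(t(1, 4, 0), t(4, 1, 0), t(1, 0, 4))), t(t(4, 1, 4), t(0, 1, t(4, 1, 1)), t(0, t(0, 4, 1), t(1, 0, 0))))), t(4, 0, t(4, 4, 1))))) = 1 + max(1, 0, 6) = 7

7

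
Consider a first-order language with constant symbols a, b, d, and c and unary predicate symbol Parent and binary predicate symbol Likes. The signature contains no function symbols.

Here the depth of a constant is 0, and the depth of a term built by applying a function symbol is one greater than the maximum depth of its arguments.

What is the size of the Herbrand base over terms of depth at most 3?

20

First count ground terms of depth ≤ 3.
With no function symbols every ground term is a constant, so there are exactly 4 ground terms at every depth bound.
N_0 = 4
N_1 = 4
N_2 = 4
N_3 = 4
Explicitly: a, b, d, c.
So |H| = 4.
For each predicate symbol, the number of ground atoms is |H| raised to its arity; summing:
  Parent: 4;  Likes: 4^2 = 16
Total ground atoms: 4 + 16 = 20.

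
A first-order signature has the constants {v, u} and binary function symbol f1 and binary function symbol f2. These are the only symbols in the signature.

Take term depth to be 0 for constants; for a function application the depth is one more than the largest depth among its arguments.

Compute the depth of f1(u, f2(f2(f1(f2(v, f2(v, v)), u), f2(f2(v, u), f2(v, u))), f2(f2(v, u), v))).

depth(f2(v, v)) = 1 + max(0, 0) = 1
depth(f2(v, f2(v, v))) = 1 + max(0, 1) = 2
depth(f1(f2(v, f2(v, v)), u)) = 1 + max(2, 0) = 3
depth(f2(v, u)) = 1 + max(0, 0) = 1
depth(f2(f2(v, u), f2(v, u))) = 1 + max(1, 1) = 2
depth(f2(f1(f2(v, f2(v, v)), u), f2(f2(v, u), f2(v, u)))) = 1 + max(3, 2) = 4
depth(f2(f2(v, u), v)) = 1 + max(1, 0) = 2
depth(f2(f2(f1(f2(v, f2(v, v)), u), f2(f2(v, u), f2(v, u))), f2(f2(v, u), v))) = 1 + max(4, 2) = 5
depth(f1(u, f2(f2(f1(f2(v, f2(v, v)), u), f2(f2(v, u), f2(v, u))), f2(f2(v, u), v)))) = 1 + max(0, 5) = 6

6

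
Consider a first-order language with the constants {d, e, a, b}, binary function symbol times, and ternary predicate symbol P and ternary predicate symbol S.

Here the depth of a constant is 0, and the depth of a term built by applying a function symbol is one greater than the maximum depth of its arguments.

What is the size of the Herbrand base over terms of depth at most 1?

16000

First count ground terms of depth ≤ 1.
Count level by level. With function symbols times/2, the terms of depth ≤ k are the 4 constants together with each function applied to depth-≤(k−1) tuples, so N_k = 4 + N_{k-1}^2.
N_0 = 4
N_1 = 4 + 4^2 = 20
So |H| = 20.
For each predicate symbol, the number of ground atoms is |H| raised to its arity; summing:
  P: 20^3 = 8000;  S: 20^3 = 8000
Total ground atoms: 8000 + 8000 = 16000.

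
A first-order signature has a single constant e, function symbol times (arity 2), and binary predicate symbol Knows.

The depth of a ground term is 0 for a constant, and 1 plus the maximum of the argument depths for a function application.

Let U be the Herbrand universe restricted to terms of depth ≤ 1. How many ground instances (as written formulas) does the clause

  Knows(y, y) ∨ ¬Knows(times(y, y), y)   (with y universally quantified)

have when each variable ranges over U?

2

Ground terms of depth ≤ 1:
  Write N_k for the number of ground terms of depth ≤ k. A term of depth ≤ k is either a constant or a function symbol applied to arguments of depth ≤ k−1, so N_k = 1 + N_{k-1}^2.
  N_0 = 1
  N_1 = 1 + 1^2 = 2
  Explicitly: e, times(e, e).
So there are 2 ground terms available for substitution.
The body mentions the single quantified variable y; since ground terms form a free algebra, no two substitutions collapse to the same formula.
Number of ground instances = 2.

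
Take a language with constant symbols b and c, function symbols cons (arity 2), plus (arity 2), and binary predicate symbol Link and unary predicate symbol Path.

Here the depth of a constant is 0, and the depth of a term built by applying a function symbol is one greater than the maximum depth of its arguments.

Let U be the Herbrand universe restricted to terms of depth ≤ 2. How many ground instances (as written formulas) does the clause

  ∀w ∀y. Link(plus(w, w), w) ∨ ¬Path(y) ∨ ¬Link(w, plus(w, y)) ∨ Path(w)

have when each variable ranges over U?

40804

Ground terms of depth ≤ 2:
  Let N_k count ground terms of depth at most k. Each non-constant term of depth ≤ k is some function symbol applied to depth-≤(k−1) arguments, giving N_k = 2 + N_{k-1}^2 + N_{k-1}^2.
  N_0 = 2
  N_1 = 2 + 2^2 + 2^2 = 10
  N_2 = 2 + 10^2 + 10^2 = 202
So there are 202 ground terms available for substitution.
The body mentions every one of the 2 quantified variables; since ground terms form a free algebra, no two substitutions collapse to the same formula.
Number of ground instances = 202^2 = 40804.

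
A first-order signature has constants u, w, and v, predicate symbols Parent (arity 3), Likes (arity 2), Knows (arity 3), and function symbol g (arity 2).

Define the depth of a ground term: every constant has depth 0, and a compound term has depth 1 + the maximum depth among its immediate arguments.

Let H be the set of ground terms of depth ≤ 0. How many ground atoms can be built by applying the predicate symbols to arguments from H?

First count ground terms of depth ≤ 0.
Count level by level. With function symbols g/2, the terms of depth ≤ k are the 3 constants together with each function applied to depth-≤(k−1) tuples, so N_k = 3 + N_{k-1}^2.
N_0 = 3
Explicitly: u, w, v.
So |H| = 3.
Each predicate of arity r yields |H|^r ground atoms (one per choice of an r-tuple from H):
  Parent: 3^3 = 27;  Likes: 3^2 = 9;  Knows: 3^3 = 27
Total ground atoms: 27 + 9 + 27 = 63.

63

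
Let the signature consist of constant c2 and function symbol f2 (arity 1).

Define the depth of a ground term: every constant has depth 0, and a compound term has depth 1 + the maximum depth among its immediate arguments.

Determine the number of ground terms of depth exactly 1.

Let N_k = |{terms of depth ≤ k}|. Then N_0 = 1 and N_k = 1 + N_{k-1} for k ≥ 1 (one summand per function symbol, arity giving the exponent).
N_0 = 1
N_1 = 1 + 1 = 2
Terms of depth exactly 1: N_1 − N_0 = 2 − 1 = 1.

1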